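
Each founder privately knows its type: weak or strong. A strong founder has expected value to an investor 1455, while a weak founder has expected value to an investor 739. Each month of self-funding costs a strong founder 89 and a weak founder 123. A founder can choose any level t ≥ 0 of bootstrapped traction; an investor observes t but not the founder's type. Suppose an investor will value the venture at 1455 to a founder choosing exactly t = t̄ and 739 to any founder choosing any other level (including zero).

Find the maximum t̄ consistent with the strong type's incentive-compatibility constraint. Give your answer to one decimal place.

Choosing t̄ yields the strong type 1455 − 89·t̄; choosing zero yields 739.
The strong type is indifferent at 1455 − 89·t̄ = 739, i.e. t̄ = (1455 − 739) / 89 ≈ 8.0.
For any t̄ above 8.0 the strong type would rather pool at zero, so separation collapses.

8.0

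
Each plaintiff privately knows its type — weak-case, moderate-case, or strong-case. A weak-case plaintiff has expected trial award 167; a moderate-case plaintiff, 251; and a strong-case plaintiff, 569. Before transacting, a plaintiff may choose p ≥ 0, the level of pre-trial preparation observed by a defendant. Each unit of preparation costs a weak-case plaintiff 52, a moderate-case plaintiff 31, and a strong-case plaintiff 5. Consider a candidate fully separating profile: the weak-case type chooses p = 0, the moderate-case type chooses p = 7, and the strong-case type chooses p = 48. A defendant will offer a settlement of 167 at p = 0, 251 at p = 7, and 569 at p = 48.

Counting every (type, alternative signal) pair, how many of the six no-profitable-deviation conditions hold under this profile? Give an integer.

Moderate-case (own payoff 251 − 31×7 = 34): to p=0 gives 167 → profitable ✗; to p=48 gives 569 − 31×48 = -919 → no gain ✓.
Weak-case (own payoff 167): to p=7 gives 251 − 52×7 = -113 → no gain ✓; to p=48 gives 569 − 52×48 = -1927 → no gain ✓.
Strong-case (own payoff 569 − 5×48 = 329): to p=0 gives 167 → no gain ✓; to p=7 gives 251 − 5×7 = 216 → no gain ✓.
5 of the 6 constraints hold; not an equilibrium.

5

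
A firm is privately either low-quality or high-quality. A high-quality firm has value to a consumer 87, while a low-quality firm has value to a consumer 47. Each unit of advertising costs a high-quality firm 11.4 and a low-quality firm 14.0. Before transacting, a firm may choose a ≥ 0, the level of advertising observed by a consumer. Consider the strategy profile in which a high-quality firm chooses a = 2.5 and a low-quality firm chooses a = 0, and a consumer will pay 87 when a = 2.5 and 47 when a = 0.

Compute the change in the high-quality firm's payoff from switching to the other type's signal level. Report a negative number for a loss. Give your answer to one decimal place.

-11.5

Playing a = 2.5 the high-quality firm receives 87 − 11.4 × 2.5 = 58.5.
Deviating to a = 0 yields 47 instead.
Gain from deviating: 47 − 58.5 = -11.5.
The gain is negative, so the high-quality type's incentive-compatibility constraint is satisfied.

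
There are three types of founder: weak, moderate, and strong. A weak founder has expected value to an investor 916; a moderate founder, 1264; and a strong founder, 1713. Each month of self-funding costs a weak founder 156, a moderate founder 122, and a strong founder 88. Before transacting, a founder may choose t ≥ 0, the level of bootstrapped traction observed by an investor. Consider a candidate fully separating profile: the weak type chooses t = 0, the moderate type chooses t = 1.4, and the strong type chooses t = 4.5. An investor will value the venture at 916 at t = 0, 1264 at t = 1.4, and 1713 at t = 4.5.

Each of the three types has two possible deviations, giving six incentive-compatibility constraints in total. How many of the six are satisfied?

Moderate (own payoff 1264 − 122×1.4 = 1093.2): to t=0 gives 916 → no gain ✓; to t=4.5 gives 1713 − 122×4.5 = 1164 → profitable ✗.
Strong (own payoff 1713 − 88×4.5 = 1317): to t=0 gives 916 → no gain ✓; to t=1.4 gives 1264 − 88×1.4 = 1140.8 → no gain ✓.
Weak (own payoff 916): to t=1.4 gives 1264 − 156×1.4 = 1045.6 → profitable ✗; to t=4.5 gives 1713 − 156×4.5 = 1011 → profitable ✗.
3 of the 6 constraints hold; not an equilibrium.

3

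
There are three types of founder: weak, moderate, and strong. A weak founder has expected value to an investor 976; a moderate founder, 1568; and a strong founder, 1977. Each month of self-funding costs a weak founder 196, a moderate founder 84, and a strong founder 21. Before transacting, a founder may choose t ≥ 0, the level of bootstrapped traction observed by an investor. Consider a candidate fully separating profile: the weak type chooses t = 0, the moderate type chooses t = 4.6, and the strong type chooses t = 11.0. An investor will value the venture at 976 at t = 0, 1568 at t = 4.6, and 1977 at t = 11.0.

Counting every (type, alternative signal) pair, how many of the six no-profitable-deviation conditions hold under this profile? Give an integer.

Weak (own payoff 976): to t=4.6 gives 1568 − 196×4.6 = 666.4 → no gain ✓; to t=11.0 gives 1977 − 196×11.0 = -179 → no gain ✓.
Strong (own payoff 1977 − 21×11.0 = 1746): to t=0 gives 976 → no gain ✓; to t=4.6 gives 1568 − 21×4.6 = 1471.4 → no gain ✓.
Moderate (own payoff 1568 − 84×4.6 = 1181.6): to t=0 gives 976 → no gain ✓; to t=11.0 gives 1977 − 84×11.0 = 1053 → no gain ✓.
6 of the 6 constraints hold; this profile is a separating equilibrium.

6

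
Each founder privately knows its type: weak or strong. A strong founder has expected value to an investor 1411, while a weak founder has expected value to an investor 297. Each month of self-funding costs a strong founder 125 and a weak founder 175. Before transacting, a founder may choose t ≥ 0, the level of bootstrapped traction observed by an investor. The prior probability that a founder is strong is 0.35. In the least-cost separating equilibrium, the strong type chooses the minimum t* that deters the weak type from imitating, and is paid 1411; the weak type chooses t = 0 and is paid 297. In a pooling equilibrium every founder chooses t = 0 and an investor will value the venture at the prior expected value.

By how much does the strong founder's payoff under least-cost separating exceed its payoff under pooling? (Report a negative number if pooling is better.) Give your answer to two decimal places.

Least-cost separating signal: t* solves 297 = 1411 − 175·t*, so t* = (1411 − 297)/175 ≈ 6.3657.
Strong type's separating payoff: 1411 − 125 × t* = 1411 − 125 × (1411 − 297)/175 = 1411 − 139250/175 ≈ 615.2857.
Pooling payoff: 0.35 × 1411 + 0.65 × 297 = 686.9.
Difference: 615.2857 − 686.9 = -71.6143, i.e. -71.61 to two decimal places.
The strong type would prefer the pooling outcome.

-71.61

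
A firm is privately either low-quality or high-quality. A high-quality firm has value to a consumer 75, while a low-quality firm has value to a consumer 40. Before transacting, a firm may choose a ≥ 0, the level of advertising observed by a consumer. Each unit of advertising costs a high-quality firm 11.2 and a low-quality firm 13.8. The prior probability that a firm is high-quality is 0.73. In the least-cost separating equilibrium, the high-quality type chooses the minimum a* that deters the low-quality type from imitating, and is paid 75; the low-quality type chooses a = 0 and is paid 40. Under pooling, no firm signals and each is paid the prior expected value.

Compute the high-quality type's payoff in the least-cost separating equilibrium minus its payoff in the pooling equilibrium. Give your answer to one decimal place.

Least-cost separating signal: a* solves 40 = 75 − 13.8·a*, so a* = (75 − 40)/13.8 ≈ 2.5362.
High-quality type's separating payoff: 75 − 11.2 × a* = 75 − 11.2 × (75 − 40)/13.8 = 75 − 392/13.8 ≈ 46.594.
Pooling payoff: 0.73 × 75 + 0.27 × 40 = 65.55.
Difference: 46.594 − 65.55 = -18.956, i.e. -19.0 to one decimal place.
The high-quality type would prefer the pooling outcome.

-19.0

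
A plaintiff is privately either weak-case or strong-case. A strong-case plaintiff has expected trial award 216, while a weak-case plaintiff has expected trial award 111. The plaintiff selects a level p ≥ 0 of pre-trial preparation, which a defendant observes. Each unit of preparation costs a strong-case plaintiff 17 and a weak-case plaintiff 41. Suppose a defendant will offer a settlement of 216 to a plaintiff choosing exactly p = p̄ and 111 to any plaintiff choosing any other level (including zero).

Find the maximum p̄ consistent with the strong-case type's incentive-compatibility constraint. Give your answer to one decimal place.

Choosing p̄ yields the strong-case type 216 − 17·p̄; choosing zero yields 111.
The strong-case type is indifferent at 216 − 17·p̄ = 111, i.e. p̄ = (216 − 111) / 17 ≈ 6.2.
For any p̄ above 6.2 the strong-case type would rather pool at zero, so separation collapses.

6.2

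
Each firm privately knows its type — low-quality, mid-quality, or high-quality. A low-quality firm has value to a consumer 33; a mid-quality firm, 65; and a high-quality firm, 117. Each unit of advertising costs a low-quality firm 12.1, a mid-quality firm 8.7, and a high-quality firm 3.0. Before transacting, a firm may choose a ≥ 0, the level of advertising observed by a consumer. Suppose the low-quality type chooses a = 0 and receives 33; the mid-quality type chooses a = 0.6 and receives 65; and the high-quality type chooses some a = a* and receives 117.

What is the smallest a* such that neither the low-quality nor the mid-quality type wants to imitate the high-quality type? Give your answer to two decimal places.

6.94

Low-quality type (on-path payoff 33) won't mimic when 33 ≥ 117 − 12.1·a*, i.e. a* ≥ 6.94.
Mid-quality type (on-path payoff 65 − 8.7×0.6 = 59.78) won't mimic when 59.78 ≥ 117 − 8.7·a*, i.e. a* ≥ 6.58.
Both must hold, so a* = max(6.94, 6.58) = 6.94. The low-quality type's constraint binds.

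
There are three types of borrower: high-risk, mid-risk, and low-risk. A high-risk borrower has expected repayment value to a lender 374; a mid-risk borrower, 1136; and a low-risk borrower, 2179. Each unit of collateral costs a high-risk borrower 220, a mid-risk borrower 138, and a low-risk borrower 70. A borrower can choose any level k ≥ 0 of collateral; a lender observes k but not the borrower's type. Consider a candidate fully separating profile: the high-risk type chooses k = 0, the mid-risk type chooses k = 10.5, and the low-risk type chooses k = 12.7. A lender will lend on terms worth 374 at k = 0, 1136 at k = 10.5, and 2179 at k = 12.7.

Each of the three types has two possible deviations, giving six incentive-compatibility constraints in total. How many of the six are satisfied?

Low-risk (own payoff 2179 − 70×12.7 = 1290): to k=0 gives 374 → no gain ✓; to k=10.5 gives 1136 − 70×10.5 = 401 → no gain ✓.
High-risk (own payoff 374): to k=10.5 gives 1136 − 220×10.5 = -1174 → no gain ✓; to k=12.7 gives 2179 − 220×12.7 = -615 → no gain ✓.
Mid-risk (own payoff 1136 − 138×10.5 = -313): to k=0 gives 374 → profitable ✗; to k=12.7 gives 2179 − 138×12.7 = 426.4 → profitable ✗.
4 of the 6 constraints hold; not an equilibrium.

4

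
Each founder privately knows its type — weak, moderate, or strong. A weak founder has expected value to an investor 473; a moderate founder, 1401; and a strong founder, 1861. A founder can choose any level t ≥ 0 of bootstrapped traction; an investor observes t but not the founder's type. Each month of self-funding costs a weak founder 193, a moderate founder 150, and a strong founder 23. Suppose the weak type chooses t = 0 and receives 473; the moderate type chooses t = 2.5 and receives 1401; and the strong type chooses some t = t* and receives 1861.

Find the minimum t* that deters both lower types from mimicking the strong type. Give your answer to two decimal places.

7.19

Moderate type (on-path payoff 1401 − 150×2.5 = 1026) won't mimic when 1026 ≥ 1861 − 150·t*, i.e. t* ≥ 5.57.
Weak type (on-path payoff 473) won't mimic when 473 ≥ 1861 − 193·t*, i.e. t* ≥ 7.19.
Both must hold, so t* = max(7.19, 5.57) = 7.19. The weak type's constraint binds.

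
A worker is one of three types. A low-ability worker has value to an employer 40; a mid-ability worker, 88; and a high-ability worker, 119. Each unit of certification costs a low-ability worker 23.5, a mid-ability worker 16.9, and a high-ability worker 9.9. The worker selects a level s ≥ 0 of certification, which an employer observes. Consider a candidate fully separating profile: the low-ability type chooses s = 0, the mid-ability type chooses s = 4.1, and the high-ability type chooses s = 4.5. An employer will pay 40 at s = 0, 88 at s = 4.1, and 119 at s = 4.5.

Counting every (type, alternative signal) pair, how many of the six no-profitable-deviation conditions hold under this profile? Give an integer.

Mid-ability (own payoff 88 − 16.9×4.1 = 18.71): to s=0 gives 40 → profitable ✗; to s=4.5 gives 119 − 16.9×4.5 = 42.95 → profitable ✗.
Low-ability (own payoff 40): to s=4.1 gives 88 − 23.5×4.1 = -8.35 → no gain ✓; to s=4.5 gives 119 − 23.5×4.5 = 13.25 → no gain ✓.
High-ability (own payoff 119 − 9.9×4.5 = 74.45): to s=0 gives 40 → no gain ✓; to s=4.1 gives 88 − 9.9×4.1 = 47.41 → no gain ✓.
4 of the 6 constraints hold; not an equilibrium.

4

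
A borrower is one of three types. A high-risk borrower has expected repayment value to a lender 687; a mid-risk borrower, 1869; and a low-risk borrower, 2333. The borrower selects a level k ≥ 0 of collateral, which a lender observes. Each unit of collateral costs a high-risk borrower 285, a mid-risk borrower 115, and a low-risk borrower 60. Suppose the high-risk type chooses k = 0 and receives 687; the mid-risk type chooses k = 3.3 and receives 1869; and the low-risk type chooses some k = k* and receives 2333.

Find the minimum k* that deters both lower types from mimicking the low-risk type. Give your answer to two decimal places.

High-risk type (on-path payoff 687) won't mimic when 687 ≥ 2333 − 285·k*, i.e. k* ≥ 5.78.
Mid-risk type (on-path payoff 1869 − 115×3.3 = 1489.5) won't mimic when 1489.5 ≥ 2333 − 115·k*, i.e. k* ≥ 7.33.
Both must hold, so k* = max(5.78, 7.33) = 7.33. The mid-risk type's constraint binds.

7.33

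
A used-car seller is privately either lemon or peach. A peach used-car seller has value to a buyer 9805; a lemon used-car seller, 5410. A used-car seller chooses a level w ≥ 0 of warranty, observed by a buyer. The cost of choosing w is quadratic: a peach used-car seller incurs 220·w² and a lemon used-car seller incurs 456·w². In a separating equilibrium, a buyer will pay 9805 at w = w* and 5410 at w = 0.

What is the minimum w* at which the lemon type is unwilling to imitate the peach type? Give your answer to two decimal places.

The lemon type at w = 0 receives 5410; imitating at w* yields 9805 − 456·w*².
Indifference: 5410 = 9805 − 456·w*², so w*² = (9805 − 5410) / 456 ≈ 9.6382.
w* = √9.6382 ≈ 3.10.

3.10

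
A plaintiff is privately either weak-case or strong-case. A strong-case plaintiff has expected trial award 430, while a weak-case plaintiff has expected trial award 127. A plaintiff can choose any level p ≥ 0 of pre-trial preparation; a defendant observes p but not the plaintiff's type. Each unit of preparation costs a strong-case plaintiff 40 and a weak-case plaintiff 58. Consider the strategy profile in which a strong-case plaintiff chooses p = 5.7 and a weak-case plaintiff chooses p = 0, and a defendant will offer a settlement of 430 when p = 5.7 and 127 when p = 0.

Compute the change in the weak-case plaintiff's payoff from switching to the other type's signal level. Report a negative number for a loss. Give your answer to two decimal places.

Playing p = 0 the weak-case plaintiff receives 127.
Deviating to p = 5.7 brings payment 430 at cost 58 × 5.7 = 330.6, netting 99.4.
Gain from deviating: 99.4 − 127 = -27.60.
The gain is negative, so the weak-case type's incentive-compatibility constraint is satisfied.

-27.60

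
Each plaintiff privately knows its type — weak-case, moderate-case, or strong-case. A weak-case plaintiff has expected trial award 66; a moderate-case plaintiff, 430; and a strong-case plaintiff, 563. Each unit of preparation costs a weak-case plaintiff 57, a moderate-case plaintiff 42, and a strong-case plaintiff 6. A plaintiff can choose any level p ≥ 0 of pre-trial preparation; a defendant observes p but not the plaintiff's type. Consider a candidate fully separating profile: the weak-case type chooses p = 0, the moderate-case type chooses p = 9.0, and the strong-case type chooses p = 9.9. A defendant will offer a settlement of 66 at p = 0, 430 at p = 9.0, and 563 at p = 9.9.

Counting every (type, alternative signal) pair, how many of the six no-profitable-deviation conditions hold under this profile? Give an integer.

Moderate-case (own payoff 430 − 42×9.0 = 52): to p=0 gives 66 → profitable ✗; to p=9.9 gives 563 − 42×9.9 = 147.2 → profitable ✗.
Strong-case (own payoff 563 − 6×9.9 = 503.6): to p=0 gives 66 → no gain ✓; to p=9.0 gives 430 − 6×9.0 = 376 → no gain ✓.
Weak-case (own payoff 66): to p=9.0 gives 430 − 57×9.0 = -83 → no gain ✓; to p=9.9 gives 563 − 57×9.9 = -1.3 → no gain ✓.
4 of the 6 constraints hold; not an equilibrium.

4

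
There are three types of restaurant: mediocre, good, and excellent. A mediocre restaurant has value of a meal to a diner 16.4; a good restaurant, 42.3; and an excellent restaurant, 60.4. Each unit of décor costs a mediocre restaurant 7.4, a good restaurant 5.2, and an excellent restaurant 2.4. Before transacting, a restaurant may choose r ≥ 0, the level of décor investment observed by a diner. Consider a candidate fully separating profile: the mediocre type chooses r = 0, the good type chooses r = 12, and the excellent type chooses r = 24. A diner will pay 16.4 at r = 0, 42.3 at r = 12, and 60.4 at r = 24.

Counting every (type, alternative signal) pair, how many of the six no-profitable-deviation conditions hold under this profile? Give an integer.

3

Mediocre (own payoff 16.4): to r=12 gives 42.3 − 7.4×12 = -46.5 → no gain ✓; to r=24 gives 60.4 − 7.4×24 = -117.2 → no gain ✓.
Good (own payoff 42.3 − 5.2×12 = -20.1): to r=0 gives 16.4 → profitable ✗; to r=24 gives 60.4 − 5.2×24 = -64.4 → no gain ✓.
Excellent (own payoff 60.4 − 2.4×24 = 2.8): to r=0 gives 16.4 → profitable ✗; to r=12 gives 42.3 − 2.4×12 = 13.5 → profitable ✗.
3 of the 6 constraints hold; not an equilibrium.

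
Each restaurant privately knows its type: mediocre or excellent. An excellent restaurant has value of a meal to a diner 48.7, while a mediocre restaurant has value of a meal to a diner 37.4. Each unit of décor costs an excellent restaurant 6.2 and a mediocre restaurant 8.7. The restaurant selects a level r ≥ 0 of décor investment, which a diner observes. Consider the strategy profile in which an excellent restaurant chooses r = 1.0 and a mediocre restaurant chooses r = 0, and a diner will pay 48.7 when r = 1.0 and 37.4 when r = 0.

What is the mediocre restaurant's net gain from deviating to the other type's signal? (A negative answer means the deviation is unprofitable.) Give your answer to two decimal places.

2.60

Playing r = 0 the mediocre restaurant receives 37.4.
Deviating to r = 1.0 brings payment 48.7 at cost 8.7 × 1.0 = 8.7, netting 40.
Gain from deviating: 40 − 37.4 = 2.60.
The gain is positive, so the mediocre type's incentive-compatibility constraint is violated — this profile is not a separating equilibrium.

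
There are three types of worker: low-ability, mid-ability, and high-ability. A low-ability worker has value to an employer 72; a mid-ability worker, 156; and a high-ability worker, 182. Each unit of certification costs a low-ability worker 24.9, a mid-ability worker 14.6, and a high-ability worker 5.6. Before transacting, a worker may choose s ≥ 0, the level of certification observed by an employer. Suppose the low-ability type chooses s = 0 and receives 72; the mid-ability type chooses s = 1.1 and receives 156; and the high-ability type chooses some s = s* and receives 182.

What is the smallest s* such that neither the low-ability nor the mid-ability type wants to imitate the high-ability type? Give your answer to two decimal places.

Low-ability type (on-path payoff 72) won't mimic when 72 ≥ 182 − 24.9·s*, i.e. s* ≥ 4.42.
Mid-ability type (on-path payoff 156 − 14.6×1.1 = 139.94) won't mimic when 139.94 ≥ 182 − 14.6·s*, i.e. s* ≥ 2.88.
Both must hold, so s* = max(4.42, 2.88) = 4.42. The low-ability type's constraint binds.

4.42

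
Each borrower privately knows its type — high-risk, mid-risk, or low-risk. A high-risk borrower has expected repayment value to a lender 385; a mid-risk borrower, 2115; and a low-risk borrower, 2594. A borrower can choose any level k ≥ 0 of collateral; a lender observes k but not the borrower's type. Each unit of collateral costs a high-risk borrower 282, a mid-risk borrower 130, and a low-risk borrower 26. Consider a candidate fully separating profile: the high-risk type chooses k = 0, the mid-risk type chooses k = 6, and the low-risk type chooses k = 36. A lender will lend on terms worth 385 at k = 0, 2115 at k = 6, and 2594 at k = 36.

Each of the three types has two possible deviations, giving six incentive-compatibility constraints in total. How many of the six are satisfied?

High-risk (own payoff 385): to k=6 gives 2115 − 282×6 = 423 → profitable ✗; to k=36 gives 2594 − 282×36 = -7558 → no gain ✓.
Low-risk (own payoff 2594 − 26×36 = 1658): to k=0 gives 385 → no gain ✓; to k=6 gives 2115 − 26×6 = 1959 → profitable ✗.
Mid-risk (own payoff 2115 − 130×6 = 1335): to k=0 gives 385 → no gain ✓; to k=36 gives 2594 − 130×36 = -2086 → no gain ✓.
4 of the 6 constraints hold; not an equilibrium.

4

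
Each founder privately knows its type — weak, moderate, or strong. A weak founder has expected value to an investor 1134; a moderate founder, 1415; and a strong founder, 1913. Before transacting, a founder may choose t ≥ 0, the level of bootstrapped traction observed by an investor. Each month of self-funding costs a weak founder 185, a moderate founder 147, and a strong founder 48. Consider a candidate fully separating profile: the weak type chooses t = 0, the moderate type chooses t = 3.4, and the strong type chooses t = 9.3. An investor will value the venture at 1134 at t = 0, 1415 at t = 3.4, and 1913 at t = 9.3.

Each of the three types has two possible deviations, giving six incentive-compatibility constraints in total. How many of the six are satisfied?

Strong (own payoff 1913 − 48×9.3 = 1466.6): to t=0 gives 1134 → no gain ✓; to t=3.4 gives 1415 − 48×3.4 = 1251.8 → no gain ✓.
Weak (own payoff 1134): to t=3.4 gives 1415 − 185×3.4 = 786 → no gain ✓; to t=9.3 gives 1913 − 185×9.3 = 192.5 → no gain ✓.
Moderate (own payoff 1415 − 147×3.4 = 915.2): to t=0 gives 1134 → profitable ✗; to t=9.3 gives 1913 − 147×9.3 = 545.9 → no gain ✓.
5 of the 6 constraints hold; not an equilibrium.

5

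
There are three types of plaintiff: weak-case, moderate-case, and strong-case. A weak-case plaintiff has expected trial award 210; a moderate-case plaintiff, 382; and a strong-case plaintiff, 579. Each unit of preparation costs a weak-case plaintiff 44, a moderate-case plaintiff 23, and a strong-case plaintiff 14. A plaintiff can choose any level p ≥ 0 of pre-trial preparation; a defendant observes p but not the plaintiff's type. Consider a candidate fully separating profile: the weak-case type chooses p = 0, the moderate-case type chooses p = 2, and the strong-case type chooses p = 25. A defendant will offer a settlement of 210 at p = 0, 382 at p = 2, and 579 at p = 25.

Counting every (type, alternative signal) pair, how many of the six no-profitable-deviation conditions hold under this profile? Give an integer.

Weak-case (own payoff 210): to p=2 gives 382 − 44×2 = 294 → profitable ✗; to p=25 gives 579 − 44×25 = -521 → no gain ✓.
Strong-case (own payoff 579 − 14×25 = 229): to p=0 gives 210 → no gain ✓; to p=2 gives 382 − 14×2 = 354 → profitable ✗.
Moderate-case (own payoff 382 − 23×2 = 336): to p=0 gives 210 → no gain ✓; to p=25 gives 579 − 23×25 = 4 → no gain ✓.
4 of the 6 constraints hold; not an equilibrium.

4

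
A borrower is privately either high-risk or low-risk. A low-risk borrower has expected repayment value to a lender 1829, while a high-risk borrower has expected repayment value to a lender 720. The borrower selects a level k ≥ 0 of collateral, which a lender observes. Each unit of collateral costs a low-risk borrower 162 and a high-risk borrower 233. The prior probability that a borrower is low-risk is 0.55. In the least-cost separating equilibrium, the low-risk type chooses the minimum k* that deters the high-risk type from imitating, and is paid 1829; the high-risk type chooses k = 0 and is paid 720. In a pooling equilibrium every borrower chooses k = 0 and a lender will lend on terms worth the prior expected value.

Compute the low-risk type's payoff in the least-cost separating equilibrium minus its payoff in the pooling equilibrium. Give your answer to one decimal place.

-272.0

Least-cost separating signal: k* solves 720 = 1829 − 233·k*, so k* = (1829 − 720)/233 ≈ 4.7597.
Low-risk type's separating payoff: 1829 − 162 × k* = 1829 − 162 × (1829 − 720)/233 = 1829 − 179658/233 ≈ 1057.936.
Pooling payoff: 0.55 × 1829 + 0.45 × 720 = 1329.95.
Difference: 1057.936 − 1329.95 = -272.014, i.e. -272.0 to one decimal place.
The low-risk type would prefer the pooling outcome.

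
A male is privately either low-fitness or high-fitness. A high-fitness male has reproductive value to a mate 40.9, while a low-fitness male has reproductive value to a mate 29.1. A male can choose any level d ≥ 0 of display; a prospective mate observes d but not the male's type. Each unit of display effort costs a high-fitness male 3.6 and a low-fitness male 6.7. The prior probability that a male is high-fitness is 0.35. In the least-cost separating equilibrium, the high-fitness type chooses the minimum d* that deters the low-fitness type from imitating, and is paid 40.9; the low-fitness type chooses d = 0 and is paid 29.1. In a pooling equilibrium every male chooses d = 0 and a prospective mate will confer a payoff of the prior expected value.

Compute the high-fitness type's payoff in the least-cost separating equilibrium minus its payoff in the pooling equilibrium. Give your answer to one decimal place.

1.3

Least-cost separating signal: d* solves 29.1 = 40.9 − 6.7·d*, so d* = (40.9 − 29.1)/6.7 ≈ 1.7612.
High-fitness type's separating payoff: 40.9 − 3.6 × d* = 40.9 − 3.6 × (40.9 − 29.1)/6.7 = 40.9 − 42.48/6.7 ≈ 34.560.
Pooling payoff: 0.35 × 40.9 + 0.65 × 29.1 = 33.23.
Difference: 34.560 − 33.23 = 1.33, i.e. 1.3 to one decimal place.
The high-fitness type prefers to separate.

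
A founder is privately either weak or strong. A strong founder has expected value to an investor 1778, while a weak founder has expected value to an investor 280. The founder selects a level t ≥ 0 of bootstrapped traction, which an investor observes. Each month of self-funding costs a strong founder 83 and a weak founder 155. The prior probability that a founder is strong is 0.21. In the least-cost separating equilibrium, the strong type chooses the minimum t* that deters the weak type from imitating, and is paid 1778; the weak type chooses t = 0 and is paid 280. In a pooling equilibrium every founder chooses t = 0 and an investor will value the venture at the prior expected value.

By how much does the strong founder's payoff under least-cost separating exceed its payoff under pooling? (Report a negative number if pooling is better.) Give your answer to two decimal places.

381.27

Least-cost separating signal: t* solves 280 = 1778 − 155·t*, so t* = (1778 − 280)/155 ≈ 9.6645.
Strong type's separating payoff: 1778 − 83 × t* = 1778 − 83 × (1778 − 280)/155 = 1778 − 124334/155 ≈ 975.8452.
Pooling payoff: 0.21 × 1778 + 0.79 × 280 = 594.58.
Difference: 975.8452 − 594.58 = 381.2652, i.e. 381.27 to two decimal places.
The strong type prefers to separate.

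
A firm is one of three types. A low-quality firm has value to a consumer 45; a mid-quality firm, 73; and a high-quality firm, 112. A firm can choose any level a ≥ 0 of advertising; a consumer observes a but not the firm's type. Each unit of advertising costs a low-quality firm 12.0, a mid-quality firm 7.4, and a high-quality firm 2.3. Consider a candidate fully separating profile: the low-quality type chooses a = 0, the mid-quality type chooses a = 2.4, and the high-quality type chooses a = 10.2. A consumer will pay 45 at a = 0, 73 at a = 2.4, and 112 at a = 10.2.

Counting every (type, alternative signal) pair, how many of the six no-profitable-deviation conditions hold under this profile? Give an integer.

Low-quality (own payoff 45): to a=2.4 gives 73 − 12.0×2.4 = 44.2 → no gain ✓; to a=10.2 gives 112 − 12.0×10.2 = -10.4 → no gain ✓.
Mid-quality (own payoff 73 − 7.4×2.4 = 55.24): to a=0 gives 45 → no gain ✓; to a=10.2 gives 112 − 7.4×10.2 = 36.52 → no gain ✓.
High-quality (own payoff 112 − 2.3×10.2 = 88.54): to a=0 gives 45 → no gain ✓; to a=2.4 gives 73 − 2.3×2.4 = 67.48 → no gain ✓.
6 of the 6 constraints hold; this profile is a separating equilibrium.

6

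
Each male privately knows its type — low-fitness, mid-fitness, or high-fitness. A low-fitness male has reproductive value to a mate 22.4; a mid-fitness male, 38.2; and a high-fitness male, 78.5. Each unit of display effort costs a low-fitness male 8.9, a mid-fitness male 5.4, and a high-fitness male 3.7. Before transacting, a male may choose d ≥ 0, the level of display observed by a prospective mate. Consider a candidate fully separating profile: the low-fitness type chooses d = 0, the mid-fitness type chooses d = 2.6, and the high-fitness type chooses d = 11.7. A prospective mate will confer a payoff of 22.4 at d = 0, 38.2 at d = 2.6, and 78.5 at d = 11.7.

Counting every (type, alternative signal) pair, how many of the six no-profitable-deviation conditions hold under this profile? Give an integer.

6

Low-fitness (own payoff 22.4): to d=2.6 gives 38.2 − 8.9×2.6 = 15.06 → no gain ✓; to d=11.7 gives 78.5 − 8.9×11.7 = -25.63 → no gain ✓.
Mid-fitness (own payoff 38.2 − 5.4×2.6 = 24.16): to d=0 gives 22.4 → no gain ✓; to d=11.7 gives 78.5 − 5.4×11.7 = 15.32 → no gain ✓.
High-fitness (own payoff 78.5 − 3.7×11.7 = 35.21): to d=0 gives 22.4 → no gain ✓; to d=2.6 gives 38.2 − 3.7×2.6 = 28.58 → no gain ✓.
6 of the 6 constraints hold; this profile is a separating equilibrium.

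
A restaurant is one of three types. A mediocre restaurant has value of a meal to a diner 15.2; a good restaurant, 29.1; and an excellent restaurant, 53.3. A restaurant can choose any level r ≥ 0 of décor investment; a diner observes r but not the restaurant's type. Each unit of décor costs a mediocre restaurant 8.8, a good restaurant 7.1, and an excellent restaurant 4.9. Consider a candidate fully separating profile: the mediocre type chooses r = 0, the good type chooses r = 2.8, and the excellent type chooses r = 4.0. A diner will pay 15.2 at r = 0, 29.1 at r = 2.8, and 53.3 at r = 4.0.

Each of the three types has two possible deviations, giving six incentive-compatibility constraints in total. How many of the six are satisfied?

Excellent (own payoff 53.3 − 4.9×4.0 = 33.7): to r=0 gives 15.2 → no gain ✓; to r=2.8 gives 29.1 − 4.9×2.8 = 15.38 → no gain ✓.
Good (own payoff 29.1 − 7.1×2.8 = 9.22): to r=0 gives 15.2 → profitable ✗; to r=4.0 gives 53.3 − 7.1×4.0 = 24.9 → profitable ✗.
Mediocre (own payoff 15.2): to r=2.8 gives 29.1 − 8.8×2.8 = 4.46 → no gain ✓; to r=4.0 gives 53.3 − 8.8×4.0 = 18.1 → profitable ✗.
3 of the 6 constraints hold; not an equilibrium.

3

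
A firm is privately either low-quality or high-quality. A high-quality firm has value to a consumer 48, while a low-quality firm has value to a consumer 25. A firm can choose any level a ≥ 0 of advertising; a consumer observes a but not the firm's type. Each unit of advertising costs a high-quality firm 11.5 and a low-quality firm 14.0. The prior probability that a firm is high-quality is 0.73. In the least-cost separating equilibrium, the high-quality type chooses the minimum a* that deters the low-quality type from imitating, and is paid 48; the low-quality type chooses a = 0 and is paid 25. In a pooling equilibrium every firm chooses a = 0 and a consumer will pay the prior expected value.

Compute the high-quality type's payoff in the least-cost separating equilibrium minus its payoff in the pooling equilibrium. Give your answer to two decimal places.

-12.68

Least-cost separating signal: a* solves 25 = 48 − 14.0·a*, so a* = (48 − 25)/14.0 ≈ 1.6429.
High-quality type's separating payoff: 48 − 11.5 × a* = 48 − 11.5 × (48 − 25)/14.0 = 48 − 264.5/14.0 ≈ 29.1071.
Pooling payoff: 0.73 × 48 + 0.27 × 25 = 41.79.
Difference: 29.1071 − 41.79 = -12.6829, i.e. -12.68 to two decimal places.
The high-quality type would prefer the pooling outcome.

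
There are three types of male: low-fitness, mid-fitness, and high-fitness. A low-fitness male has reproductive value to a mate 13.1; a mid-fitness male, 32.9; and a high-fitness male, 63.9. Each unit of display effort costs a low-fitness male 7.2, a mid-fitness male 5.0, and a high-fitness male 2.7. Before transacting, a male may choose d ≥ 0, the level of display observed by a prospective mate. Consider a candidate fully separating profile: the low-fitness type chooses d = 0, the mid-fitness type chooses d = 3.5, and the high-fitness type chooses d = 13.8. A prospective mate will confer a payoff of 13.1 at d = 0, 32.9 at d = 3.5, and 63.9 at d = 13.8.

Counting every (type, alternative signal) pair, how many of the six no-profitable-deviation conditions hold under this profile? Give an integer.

6

Low-fitness (own payoff 13.1): to d=3.5 gives 32.9 − 7.2×3.5 = 7.7 → no gain ✓; to d=13.8 gives 63.9 − 7.2×13.8 = -35.46 → no gain ✓.
Mid-fitness (own payoff 32.9 − 5.0×3.5 = 15.4): to d=0 gives 13.1 → no gain ✓; to d=13.8 gives 63.9 − 5.0×13.8 = -5.1 → no gain ✓.
High-fitness (own payoff 63.9 − 2.7×13.8 = 26.64): to d=0 gives 13.1 → no gain ✓; to d=3.5 gives 32.9 − 2.7×3.5 = 23.45 → no gain ✓.
6 of the 6 constraints hold; this profile is a separating equilibrium.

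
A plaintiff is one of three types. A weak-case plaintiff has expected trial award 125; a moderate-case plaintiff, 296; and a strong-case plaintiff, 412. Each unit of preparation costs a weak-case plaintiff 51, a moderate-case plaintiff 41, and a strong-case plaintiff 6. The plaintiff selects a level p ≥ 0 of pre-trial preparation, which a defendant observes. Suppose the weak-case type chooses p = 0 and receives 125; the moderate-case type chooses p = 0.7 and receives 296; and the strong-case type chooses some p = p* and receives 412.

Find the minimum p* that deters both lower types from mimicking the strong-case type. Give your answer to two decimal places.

Moderate-case type (on-path payoff 296 − 41×0.7 = 267.3) won't mimic when 267.3 ≥ 412 − 41·p*, i.e. p* ≥ 3.53.
Weak-case type (on-path payoff 125) won't mimic when 125 ≥ 412 − 51·p*, i.e. p* ≥ 5.63.
Both must hold, so p* = max(5.63, 3.53) = 5.63. The weak-case type's constraint binds.

5.63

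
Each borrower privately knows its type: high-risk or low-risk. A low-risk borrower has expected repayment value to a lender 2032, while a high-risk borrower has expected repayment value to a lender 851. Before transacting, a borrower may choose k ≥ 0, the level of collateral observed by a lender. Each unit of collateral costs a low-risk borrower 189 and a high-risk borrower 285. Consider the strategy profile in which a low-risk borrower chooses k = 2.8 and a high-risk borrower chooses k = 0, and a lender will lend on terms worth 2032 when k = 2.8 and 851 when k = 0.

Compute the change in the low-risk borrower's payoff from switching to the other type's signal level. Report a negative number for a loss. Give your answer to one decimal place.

Playing k = 2.8 the low-risk borrower receives 2032 − 189 × 2.8 = 1502.8.
Deviating to k = 0 yields 851 instead.
Gain from deviating: 851 − 1502.8 = -651.8.
The gain is negative, so the low-risk type's incentive-compatibility constraint is satisfied.

-651.8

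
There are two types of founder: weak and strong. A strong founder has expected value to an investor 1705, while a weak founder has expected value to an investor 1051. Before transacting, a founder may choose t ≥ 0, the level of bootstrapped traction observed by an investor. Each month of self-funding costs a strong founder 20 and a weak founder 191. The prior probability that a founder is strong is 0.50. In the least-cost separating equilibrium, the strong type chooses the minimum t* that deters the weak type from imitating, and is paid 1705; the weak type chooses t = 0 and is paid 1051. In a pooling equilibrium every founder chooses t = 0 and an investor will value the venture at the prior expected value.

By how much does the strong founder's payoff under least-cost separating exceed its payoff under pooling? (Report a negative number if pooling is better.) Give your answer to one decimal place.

258.5

Least-cost separating signal: t* solves 1051 = 1705 − 191·t*, so t* = (1705 − 1051)/191 ≈ 3.4241.
Strong type's separating payoff: 1705 − 20 × t* = 1705 − 20 × (1705 − 1051)/191 = 1705 − 13080/191 ≈ 1636.518.
Pooling payoff: 0.50 × 1705 + 0.50 × 1051 = 1378.
Difference: 1636.518 − 1378 = 258.518, i.e. 258.5 to one decimal place.
The strong type prefers to separate.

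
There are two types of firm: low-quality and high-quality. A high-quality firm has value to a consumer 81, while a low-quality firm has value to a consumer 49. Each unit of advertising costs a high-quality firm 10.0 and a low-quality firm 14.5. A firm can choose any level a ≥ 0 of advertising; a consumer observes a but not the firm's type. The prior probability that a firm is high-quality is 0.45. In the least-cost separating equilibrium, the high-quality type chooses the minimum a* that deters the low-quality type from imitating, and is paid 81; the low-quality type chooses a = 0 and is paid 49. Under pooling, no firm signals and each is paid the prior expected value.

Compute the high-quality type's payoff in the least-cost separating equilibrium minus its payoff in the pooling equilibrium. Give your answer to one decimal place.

-4.5

Least-cost separating signal: a* solves 49 = 81 − 14.5·a*, so a* = (81 − 49)/14.5 ≈ 2.2069.
High-quality type's separating payoff: 81 − 10.0 × a* = 81 − 10.0 × (81 − 49)/14.5 = 81 − 320/14.5 ≈ 58.931.
Pooling payoff: 0.45 × 81 + 0.55 × 49 = 63.4.
Difference: 58.931 − 63.4 = -4.469, i.e. -4.5 to one decimal place.
The high-quality type would prefer the pooling outcome.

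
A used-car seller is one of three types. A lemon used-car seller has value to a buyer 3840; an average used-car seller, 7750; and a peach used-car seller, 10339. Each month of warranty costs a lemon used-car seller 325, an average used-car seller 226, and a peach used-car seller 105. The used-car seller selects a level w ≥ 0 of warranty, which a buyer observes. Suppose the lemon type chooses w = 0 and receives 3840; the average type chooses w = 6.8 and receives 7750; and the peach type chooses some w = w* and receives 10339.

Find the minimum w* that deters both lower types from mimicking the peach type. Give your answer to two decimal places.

20.00

Average type (on-path payoff 7750 − 226×6.8 = 6213.2) won't mimic when 6213.2 ≥ 10339 − 226·w*, i.e. w* ≥ 18.26.
Lemon type (on-path payoff 3840) won't mimic when 3840 ≥ 10339 − 325·w*, i.e. w* ≥ 20.00.
Both must hold, so w* = max(20.00, 18.26) = 20.00. The lemon type's constraint binds.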